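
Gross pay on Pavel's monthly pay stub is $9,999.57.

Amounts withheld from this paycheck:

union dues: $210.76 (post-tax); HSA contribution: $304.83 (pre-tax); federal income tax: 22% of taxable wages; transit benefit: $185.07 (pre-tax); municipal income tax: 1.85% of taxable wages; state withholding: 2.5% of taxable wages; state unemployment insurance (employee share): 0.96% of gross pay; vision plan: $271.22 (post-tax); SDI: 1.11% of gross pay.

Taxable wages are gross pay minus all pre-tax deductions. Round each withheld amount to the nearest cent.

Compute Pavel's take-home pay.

HSA contribution: $304.83
Transit benefit: $185.07
Pre-tax total = $304.83 + $185.07 = $489.90
Taxable wages = $9,999.57 − $489.90 = $9,509.67
Municipal income tax: $9,509.67 × 0.0185 = $175.93
Federal income tax: $9,509.67 × 0.22 = $2,092.13
State withholding: $9,509.67 × 0.025 = $237.74
State unemployment insurance (employee share): $9,999.57 × 0.0096 = $96.00
SDI: $9,999.57 × 0.0111 = $111.00
Vision plan: $271.22
Union dues: $210.76
Total deductions = $304.83 + $185.07 + $175.93 + $2,092.13 + $237.74 + $96.00 + $111.00 + $271.22 + $210.76 = $3,684.68
Net pay = $9,999.57 − $3,684.68 = $6,314.89

$6,314.89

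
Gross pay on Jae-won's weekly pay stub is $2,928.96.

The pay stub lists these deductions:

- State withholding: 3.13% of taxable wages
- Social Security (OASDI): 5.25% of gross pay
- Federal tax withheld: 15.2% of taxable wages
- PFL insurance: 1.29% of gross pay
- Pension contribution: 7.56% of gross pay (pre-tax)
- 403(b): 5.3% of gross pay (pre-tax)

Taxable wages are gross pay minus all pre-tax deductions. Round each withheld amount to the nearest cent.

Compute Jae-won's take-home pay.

403(b): $2,928.96 × 0.053 = $155.23
Pension contribution: $2,928.96 × 0.0756 = $221.43
Pre-tax total = $155.23 + $221.43 = $376.66
Taxable wages = $2,928.96 − $376.66 = $2,552.30
State withholding: $2,552.30 × 0.0313 = $79.89
Federal tax withheld: $2,552.30 × 0.152 = $387.95
PFL insurance: $2,928.96 × 0.0129 = $37.78
Social Security (OASDI): $2,928.96 × 0.0525 = $153.77
Total deductions = $155.23 + $221.43 + $79.89 + $387.95 + $37.78 + $153.77 = $1,036.05
Net pay = $2,928.96 − $1,036.05 = $1,892.91

$1,892.91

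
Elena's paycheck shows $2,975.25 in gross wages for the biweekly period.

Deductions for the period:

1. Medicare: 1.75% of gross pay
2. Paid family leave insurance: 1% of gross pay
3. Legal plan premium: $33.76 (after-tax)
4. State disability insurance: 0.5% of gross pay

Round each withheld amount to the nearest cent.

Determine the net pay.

$2,844.79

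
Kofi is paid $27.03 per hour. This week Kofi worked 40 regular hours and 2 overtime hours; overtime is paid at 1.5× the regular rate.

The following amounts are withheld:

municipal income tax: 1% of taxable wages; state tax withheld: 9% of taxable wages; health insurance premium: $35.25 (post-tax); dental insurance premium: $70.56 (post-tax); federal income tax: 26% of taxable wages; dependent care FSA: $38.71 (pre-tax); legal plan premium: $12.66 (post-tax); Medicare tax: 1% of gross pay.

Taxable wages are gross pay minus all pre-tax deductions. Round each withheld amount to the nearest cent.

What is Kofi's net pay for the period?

Regular pay: 40 × $27.03 = $1,081.20
Overtime pay: 2 × $27.03 × 1.5 = $81.09
Gross pay = $1,081.20 + $81.09 = $1,162.29
Dependent care FSA: $38.71
Taxable wages = $1,162.29 − $38.71 = $1,123.58
Municipal income tax: $1,123.58 × 0.01 = $11.24
State tax withheld: $1,123.58 × 0.09 = $101.12
Federal income tax: $1,123.58 × 0.26 = $292.13
Medicare tax: $1,162.29 × 0.01 = $11.62
Legal plan premium: $12.66
Health insurance premium: $35.25
Dental insurance premium: $70.56
Total deductions = $38.71 + $11.24 + $101.12 + $292.13 + $11.62 + $12.66 + $35.25 + $70.56 = $573.29
Net pay = $1,162.29 − $573.29 = $589.00

$589.00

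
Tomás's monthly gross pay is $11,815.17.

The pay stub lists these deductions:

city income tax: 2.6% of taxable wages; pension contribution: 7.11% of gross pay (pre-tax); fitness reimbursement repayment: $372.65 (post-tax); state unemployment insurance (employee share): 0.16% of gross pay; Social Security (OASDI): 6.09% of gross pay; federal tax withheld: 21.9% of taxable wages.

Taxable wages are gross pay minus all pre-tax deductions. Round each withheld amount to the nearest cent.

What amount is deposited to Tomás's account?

Pension contribution: $11,815.17 × 0.0711 = $840.06
Taxable wages = $11,815.17 − $840.06 = $10,975.11
City income tax: $10,975.11 × 0.026 = $285.35
Federal tax withheld: $10,975.11 × 0.219 = $2,403.55
Social Security (OASDI): $11,815.17 × 0.0609 = $719.54
State unemployment insurance (employee share): $11,815.17 × 0.0016 = $18.90
Fitness reimbursement repayment: $372.65
Total deductions = $840.06 + $285.35 + $2,403.55 + $719.54 + $18.90 + $372.65 = $4,640.05
Net pay = $11,815.17 − $4,640.05 = $7,175.12

$7,175.12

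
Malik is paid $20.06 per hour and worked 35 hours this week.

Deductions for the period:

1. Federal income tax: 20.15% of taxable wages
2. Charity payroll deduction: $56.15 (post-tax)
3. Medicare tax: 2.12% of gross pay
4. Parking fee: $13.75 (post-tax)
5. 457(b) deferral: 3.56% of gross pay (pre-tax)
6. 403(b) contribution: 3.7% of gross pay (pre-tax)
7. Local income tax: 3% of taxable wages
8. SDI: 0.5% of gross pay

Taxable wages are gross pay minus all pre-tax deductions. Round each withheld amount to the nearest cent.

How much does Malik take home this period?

$412.11

Gross pay: 35 × $20.06 = $702.10
403(b) contribution: $702.10 × 0.037 = $25.98
457(b) deferral: $702.10 × 0.0356 = $24.99
Pre-tax total = $25.98 + $24.99 = $50.97
Taxable wages = $702.10 − $50.97 = $651.13
Local income tax: $651.13 × 0.03 = $19.53
Federal income tax: $651.13 × 0.2015 = $131.20
Medicare tax: $702.10 × 0.0212 = $14.88
SDI: $702.10 × 0.005 = $3.51
Parking fee: $13.75
Charity payroll deduction: $56.15
Total deductions = $25.98 + $24.99 + $19.53 + $131.20 + $14.88 + $3.51 + $13.75 + $56.15 = $289.99
Net pay = $702.10 − $289.99 = $412.11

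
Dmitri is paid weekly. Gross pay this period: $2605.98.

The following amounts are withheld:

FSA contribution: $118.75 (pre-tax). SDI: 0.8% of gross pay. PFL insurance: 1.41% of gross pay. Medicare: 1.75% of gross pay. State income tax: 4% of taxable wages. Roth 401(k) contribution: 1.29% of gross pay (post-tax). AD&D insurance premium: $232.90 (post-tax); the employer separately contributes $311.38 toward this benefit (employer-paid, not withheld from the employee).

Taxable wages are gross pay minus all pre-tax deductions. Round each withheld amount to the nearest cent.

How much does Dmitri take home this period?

$2018.03

FSA contribution: $118.75
Taxable wages = $2605.98 − $118.75 = $2487.23
State income tax: $2487.23 × 0.04 = $99.49
Medicare: $2605.98 × 0.0175 = $45.60
PFL insurance: $2605.98 × 0.0141 = $36.74
SDI: $2605.98 × 0.008 = $20.85
Roth 401(k) contribution: $2605.98 × 0.0129 = $33.62
AD&D insurance premium: $232.90
(Employer's $311.38 toward AD&D insurance premium is not withheld from the employee.)
Total deductions = $118.75 + $99.49 + $45.60 + $36.74 + $20.85 + $33.62 + $232.90 = $587.95
Net pay = $2605.98 − $587.95 = $2018.03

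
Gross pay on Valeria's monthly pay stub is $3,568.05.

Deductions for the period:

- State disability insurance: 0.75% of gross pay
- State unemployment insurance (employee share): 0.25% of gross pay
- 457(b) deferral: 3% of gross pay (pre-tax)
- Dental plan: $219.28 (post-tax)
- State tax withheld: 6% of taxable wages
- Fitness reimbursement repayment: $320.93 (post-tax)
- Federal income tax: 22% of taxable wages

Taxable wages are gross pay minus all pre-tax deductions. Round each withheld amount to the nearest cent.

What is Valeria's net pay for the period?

$1,916.04

457(b) deferral: $3,568.05 × 0.03 = $107.04
Taxable wages = $3,568.05 − $107.04 = $3,461.01
Federal income tax: $3,461.01 × 0.22 = $761.42
State tax withheld: $3,461.01 × 0.06 = $207.66
State disability insurance: $3,568.05 × 0.0075 = $26.76
State unemployment insurance (employee share): $3,568.05 × 0.0025 = $8.92
Fitness reimbursement repayment: $320.93
Dental plan: $219.28
Total deductions = $107.04 + $761.42 + $207.66 + $26.76 + $8.92 + $320.93 + $219.28 = $1,652.01
Net pay = $3,568.05 − $1,652.01 = $1,916.04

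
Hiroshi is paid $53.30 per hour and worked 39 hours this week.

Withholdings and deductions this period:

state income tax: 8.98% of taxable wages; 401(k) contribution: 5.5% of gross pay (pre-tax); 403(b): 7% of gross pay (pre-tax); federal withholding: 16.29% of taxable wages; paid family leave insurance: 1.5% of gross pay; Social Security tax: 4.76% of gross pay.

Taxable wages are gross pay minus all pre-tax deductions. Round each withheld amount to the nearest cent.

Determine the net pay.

Gross pay: 39 × $53.30 = $2,078.70
401(k) contribution: $2,078.70 × 0.055 = $114.33
403(b): $2,078.70 × 0.07 = $145.51
Pre-tax total = $114.33 + $145.51 = $259.84
Taxable wages = $2,078.70 − $259.84 = $1,818.86
State income tax: $1,818.86 × 0.0898 = $163.33
Federal withholding: $1,818.86 × 0.1629 = $296.29
Social Security tax: $2,078.70 × 0.0476 = $98.95
Paid family leave insurance: $2,078.70 × 0.015 = $31.18
Total deductions = $114.33 + $145.51 + $163.33 + $296.29 + $98.95 + $31.18 = $849.59
Net pay = $2,078.70 − $849.59 = $1,229.11

$1,229.11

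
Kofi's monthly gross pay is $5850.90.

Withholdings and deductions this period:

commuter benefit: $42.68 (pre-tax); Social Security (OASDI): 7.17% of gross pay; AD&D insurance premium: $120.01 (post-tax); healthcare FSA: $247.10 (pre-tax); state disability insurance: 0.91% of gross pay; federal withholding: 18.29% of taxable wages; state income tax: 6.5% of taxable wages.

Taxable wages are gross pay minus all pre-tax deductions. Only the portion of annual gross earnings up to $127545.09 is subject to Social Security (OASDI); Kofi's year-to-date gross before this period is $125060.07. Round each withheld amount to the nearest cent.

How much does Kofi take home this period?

Commuter benefit: $42.68
Healthcare FSA: $247.10
Pre-tax total = $42.68 + $247.10 = $289.78
Taxable wages = $5850.90 − $289.78 = $5561.12
Federal withholding: $5561.12 × 0.1829 = $1017.13
State income tax: $5561.12 × 0.065 = $361.47
State disability insurance: $5850.90 × 0.0091 = $53.24
Social Security (OASDI): only $127545.09 − $125060.07 = $2485.02 of this check is subject → $2485.02 × 0.0717 = $178.18
AD&D insurance premium: $120.01
Total deductions = $42.68 + $247.10 + $1017.13 + $361.47 + $53.24 + $178.18 + $120.01 = $2019.81
Net pay = $5850.90 − $2019.81 = $3831.09

$3831.09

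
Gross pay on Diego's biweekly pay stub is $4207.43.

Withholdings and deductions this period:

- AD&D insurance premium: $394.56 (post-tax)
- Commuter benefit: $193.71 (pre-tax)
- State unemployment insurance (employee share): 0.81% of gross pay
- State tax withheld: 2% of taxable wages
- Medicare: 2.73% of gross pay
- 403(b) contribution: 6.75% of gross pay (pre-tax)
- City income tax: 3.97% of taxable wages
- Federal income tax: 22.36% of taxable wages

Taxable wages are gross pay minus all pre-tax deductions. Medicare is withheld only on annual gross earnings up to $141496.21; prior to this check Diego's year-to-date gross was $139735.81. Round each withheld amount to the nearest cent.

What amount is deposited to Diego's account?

$2196.39

Commuter benefit: $193.71
403(b) contribution: $4207.43 × 0.0675 = $284.00
Pre-tax total = $193.71 + $284.00 = $477.71
Taxable wages = $4207.43 − $477.71 = $3729.72
State tax withheld: $3729.72 × 0.02 = $74.59
Federal income tax: $3729.72 × 0.2236 = $833.97
City income tax: $3729.72 × 0.0397 = $148.07
Medicare: only $141496.21 − $139735.81 = $1760.40 of this check is subject → $1760.40 × 0.0273 = $48.06
State unemployment insurance (employee share): $4207.43 × 0.0081 = $34.08
AD&D insurance premium: $394.56
Total deductions = $193.71 + $284.00 + $74.59 + $833.97 + $148.07 + $48.06 + $34.08 + $394.56 = $2011.04
Net pay = $4207.43 − $2011.04 = $2196.39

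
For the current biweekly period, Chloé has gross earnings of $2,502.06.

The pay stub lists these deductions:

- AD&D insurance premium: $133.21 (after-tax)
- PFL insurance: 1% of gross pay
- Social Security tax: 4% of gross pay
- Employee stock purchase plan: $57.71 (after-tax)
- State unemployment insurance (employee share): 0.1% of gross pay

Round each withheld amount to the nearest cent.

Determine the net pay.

$2,183.54

Social Security tax: $2,502.06 × 0.04 = $100.08
State unemployment insurance (employee share): $2,502.06 × 0.001 = $2.50
PFL insurance: $2,502.06 × 0.01 = $25.02
AD&D insurance premium: $133.21
Employee stock purchase plan: $57.71
Total deductions = $100.08 + $2.50 + $25.02 + $133.21 + $57.71 = $318.52
Net pay = $2,502.06 − $318.52 = $2,183.54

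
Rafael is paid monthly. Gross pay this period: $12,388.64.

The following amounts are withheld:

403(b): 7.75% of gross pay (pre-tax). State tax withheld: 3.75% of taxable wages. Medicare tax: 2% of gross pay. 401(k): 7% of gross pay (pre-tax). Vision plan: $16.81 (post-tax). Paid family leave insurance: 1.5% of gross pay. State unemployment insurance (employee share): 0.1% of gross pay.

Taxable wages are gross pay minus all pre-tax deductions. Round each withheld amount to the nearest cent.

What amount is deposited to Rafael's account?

$9,702.47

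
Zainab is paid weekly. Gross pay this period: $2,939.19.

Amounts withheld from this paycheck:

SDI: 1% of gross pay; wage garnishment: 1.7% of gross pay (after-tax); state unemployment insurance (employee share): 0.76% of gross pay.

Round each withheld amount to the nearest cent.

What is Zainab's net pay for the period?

$2,837.49

SDI: $2,939.19 × 0.01 = $29.39
State unemployment insurance (employee share): $2,939.19 × 0.0076 = $22.34
Wage garnishment: $2,939.19 × 0.017 = $49.97
Total deductions = $29.39 + $22.34 + $49.97 = $101.70
Net pay = $2,939.19 − $101.70 = $2,837.49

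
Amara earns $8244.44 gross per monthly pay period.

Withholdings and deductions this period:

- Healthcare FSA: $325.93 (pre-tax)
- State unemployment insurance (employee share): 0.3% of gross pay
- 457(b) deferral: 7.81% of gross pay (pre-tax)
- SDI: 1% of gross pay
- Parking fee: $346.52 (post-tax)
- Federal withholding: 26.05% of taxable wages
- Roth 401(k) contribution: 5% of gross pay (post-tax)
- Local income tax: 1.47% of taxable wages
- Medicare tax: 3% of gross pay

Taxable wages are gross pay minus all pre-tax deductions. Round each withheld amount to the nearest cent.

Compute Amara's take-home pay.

$4159.40

Healthcare FSA: $325.93
457(b) deferral: $8244.44 × 0.0781 = $643.89
Pre-tax total = $325.93 + $643.89 = $969.82
Taxable wages = $8244.44 − $969.82 = $7274.62
Federal withholding: $7274.62 × 0.2605 = $1895.04
Local income tax: $7274.62 × 0.0147 = $106.94
Medicare tax: $8244.44 × 0.03 = $247.33
State unemployment insurance (employee share): $8244.44 × 0.003 = $24.73
SDI: $8244.44 × 0.01 = $82.44
Parking fee: $346.52
Roth 401(k) contribution: $8244.44 × 0.05 = $412.22
Total deductions = $325.93 + $643.89 + $1895.04 + $106.94 + $247.33 + $24.73 + $82.44 + $346.52 + $412.22 = $4085.04
Net pay = $8244.44 − $4085.04 = $4159.40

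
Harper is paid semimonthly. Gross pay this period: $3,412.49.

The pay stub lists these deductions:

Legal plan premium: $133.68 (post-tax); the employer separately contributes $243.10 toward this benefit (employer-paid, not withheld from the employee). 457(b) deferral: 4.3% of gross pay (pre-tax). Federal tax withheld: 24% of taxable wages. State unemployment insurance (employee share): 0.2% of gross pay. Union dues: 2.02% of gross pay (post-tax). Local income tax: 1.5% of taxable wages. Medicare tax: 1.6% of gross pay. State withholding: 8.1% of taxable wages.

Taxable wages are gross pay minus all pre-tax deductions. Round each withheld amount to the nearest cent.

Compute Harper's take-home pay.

$1,904.42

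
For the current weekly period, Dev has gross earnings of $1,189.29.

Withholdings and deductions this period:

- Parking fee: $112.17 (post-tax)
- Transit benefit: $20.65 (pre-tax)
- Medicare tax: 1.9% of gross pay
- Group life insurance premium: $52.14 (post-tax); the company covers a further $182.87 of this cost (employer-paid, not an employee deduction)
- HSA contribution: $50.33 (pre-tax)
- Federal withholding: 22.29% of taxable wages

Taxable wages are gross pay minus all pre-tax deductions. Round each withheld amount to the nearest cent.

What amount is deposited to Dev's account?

$682.13

Transit benefit: $20.65
HSA contribution: $50.33
Pre-tax total = $20.65 + $50.33 = $70.98
Taxable wages = $1,189.29 − $70.98 = $1,118.31
Federal withholding: $1,118.31 × 0.2229 = $249.27
Medicare tax: $1,189.29 × 0.019 = $22.60
Group life insurance premium: $52.14
Parking fee: $112.17
(Employer's $182.87 toward group life insurance premium is not withheld from the employee.)
Total deductions = $20.65 + $50.33 + $249.27 + $22.60 + $52.14 + $112.17 = $507.16
Net pay = $1,189.29 − $507.16 = $682.13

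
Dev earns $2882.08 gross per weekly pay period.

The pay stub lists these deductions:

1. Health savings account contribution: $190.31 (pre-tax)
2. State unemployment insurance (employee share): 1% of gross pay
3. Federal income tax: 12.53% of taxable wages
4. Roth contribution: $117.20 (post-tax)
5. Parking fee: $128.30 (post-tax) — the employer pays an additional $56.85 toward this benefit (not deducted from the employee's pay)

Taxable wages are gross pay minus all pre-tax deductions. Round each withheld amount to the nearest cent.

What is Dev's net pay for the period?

Health savings account contribution: $190.31
Taxable wages = $2882.08 − $190.31 = $2691.77
Federal income tax: $2691.77 × 0.1253 = $337.28
State unemployment insurance (employee share): $2882.08 × 0.01 = $28.82
Parking fee: $128.30
Roth contribution: $117.20
(Employer's $56.85 toward parking fee is not withheld from the employee.)
Total deductions = $190.31 + $337.28 + $28.82 + $128.30 + $117.20 = $801.91
Net pay = $2882.08 − $801.91 = $2080.17

$2080.17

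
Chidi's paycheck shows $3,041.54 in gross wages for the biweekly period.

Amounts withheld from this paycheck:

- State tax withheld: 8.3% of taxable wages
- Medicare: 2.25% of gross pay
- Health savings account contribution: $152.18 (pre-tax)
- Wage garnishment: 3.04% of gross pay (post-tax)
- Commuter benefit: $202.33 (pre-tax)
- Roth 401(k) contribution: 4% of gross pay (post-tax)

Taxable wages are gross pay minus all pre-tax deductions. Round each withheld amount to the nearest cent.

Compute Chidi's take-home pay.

Health savings account contribution: $152.18
Commuter benefit: $202.33
Pre-tax total = $152.18 + $202.33 = $354.51
Taxable wages = $3,041.54 − $354.51 = $2,687.03
State tax withheld: $2,687.03 × 0.083 = $223.02
Medicare: $3,041.54 × 0.0225 = $68.43
Roth 401(k) contribution: $3,041.54 × 0.04 = $121.66
Wage garnishment: $3,041.54 × 0.0304 = $92.46
Total deductions = $152.18 + $202.33 + $223.02 + $68.43 + $121.66 + $92.46 = $860.08
Net pay = $3,041.54 − $860.08 = $2,181.46

$2,181.46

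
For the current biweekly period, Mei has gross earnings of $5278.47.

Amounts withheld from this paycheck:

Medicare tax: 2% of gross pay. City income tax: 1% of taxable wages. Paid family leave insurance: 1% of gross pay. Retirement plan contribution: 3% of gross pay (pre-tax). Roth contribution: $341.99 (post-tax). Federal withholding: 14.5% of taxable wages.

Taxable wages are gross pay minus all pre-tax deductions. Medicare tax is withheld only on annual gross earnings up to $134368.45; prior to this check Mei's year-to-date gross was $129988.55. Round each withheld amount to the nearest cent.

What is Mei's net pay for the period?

$3844.13

Retirement plan contribution: $5278.47 × 0.03 = $158.35
Taxable wages = $5278.47 − $158.35 = $5120.12
City income tax: $5120.12 × 0.01 = $51.20
Federal withholding: $5120.12 × 0.145 = $742.42
Medicare tax: only $134368.45 − $129988.55 = $4379.90 of this check is subject → $4379.90 × 0.02 = $87.60
Paid family leave insurance: $5278.47 × 0.01 = $52.78
Roth contribution: $341.99
Total deductions = $158.35 + $51.20 + $742.42 + $87.60 + $52.78 + $341.99 = $1434.34
Net pay = $5278.47 − $1434.34 = $3844.13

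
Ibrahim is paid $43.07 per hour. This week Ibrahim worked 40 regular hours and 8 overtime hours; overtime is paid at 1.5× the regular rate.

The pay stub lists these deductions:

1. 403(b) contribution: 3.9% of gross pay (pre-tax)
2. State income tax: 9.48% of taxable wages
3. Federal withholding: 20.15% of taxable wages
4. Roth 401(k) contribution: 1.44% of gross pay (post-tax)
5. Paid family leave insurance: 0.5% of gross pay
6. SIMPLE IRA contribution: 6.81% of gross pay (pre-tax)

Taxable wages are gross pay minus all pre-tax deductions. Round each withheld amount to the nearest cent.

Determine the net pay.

$1363.79

Regular pay: 40 × $43.07 = $1722.80
Overtime pay: 8 × $43.07 × 1.5 = $516.84
Gross pay = $1722.80 + $516.84 = $2239.64
SIMPLE IRA contribution: $2239.64 × 0.0681 = $152.52
403(b) contribution: $2239.64 × 0.039 = $87.35
Pre-tax total = $152.52 + $87.35 = $239.87
Taxable wages = $2239.64 − $239.87 = $1999.77
Federal withholding: $1999.77 × 0.2015 = $402.95
State income tax: $1999.77 × 0.0948 = $189.58
Paid family leave insurance: $2239.64 × 0.005 = $11.20
Roth 401(k) contribution: $2239.64 × 0.0144 = $32.25
Total deductions = $152.52 + $87.35 + $402.95 + $189.58 + $11.20 + $32.25 = $875.85
Net pay = $2239.64 − $875.85 = $1363.79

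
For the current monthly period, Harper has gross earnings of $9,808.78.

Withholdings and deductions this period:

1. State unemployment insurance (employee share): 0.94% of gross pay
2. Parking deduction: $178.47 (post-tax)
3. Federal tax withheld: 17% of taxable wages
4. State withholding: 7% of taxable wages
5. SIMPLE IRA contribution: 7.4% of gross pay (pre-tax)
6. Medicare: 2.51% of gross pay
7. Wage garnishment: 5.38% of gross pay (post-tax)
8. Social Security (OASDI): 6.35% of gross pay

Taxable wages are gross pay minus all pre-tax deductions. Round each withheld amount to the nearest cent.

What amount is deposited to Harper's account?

$5,235.58

SIMPLE IRA contribution: $9,808.78 × 0.074 = $725.85
Taxable wages = $9,808.78 − $725.85 = $9,082.93
Federal tax withheld: $9,082.93 × 0.17 = $1,544.10
State withholding: $9,082.93 × 0.07 = $635.81
Medicare: $9,808.78 × 0.0251 = $246.20
State unemployment insurance (employee share): $9,808.78 × 0.0094 = $92.20
Social Security (OASDI): $9,808.78 × 0.0635 = $622.86
Parking deduction: $178.47
Wage garnishment: $9,808.78 × 0.0538 = $527.71
Total deductions = $725.85 + $1,544.10 + $635.81 + $246.20 + $92.20 + $622.86 + $178.47 + $527.71 = $4,573.20
Net pay = $9,808.78 − $4,573.20 = $5,235.58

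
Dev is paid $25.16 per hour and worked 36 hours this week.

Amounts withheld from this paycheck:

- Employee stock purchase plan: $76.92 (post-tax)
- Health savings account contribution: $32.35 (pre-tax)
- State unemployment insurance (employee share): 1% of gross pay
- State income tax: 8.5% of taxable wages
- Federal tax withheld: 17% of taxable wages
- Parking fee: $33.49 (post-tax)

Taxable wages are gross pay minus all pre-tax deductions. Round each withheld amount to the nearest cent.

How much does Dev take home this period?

Gross pay: 36 × $25.16 = $905.76
Health savings account contribution: $32.35
Taxable wages = $905.76 − $32.35 = $873.41
State income tax: $873.41 × 0.085 = $74.24
Federal tax withheld: $873.41 × 0.17 = $148.48
State unemployment insurance (employee share): $905.76 × 0.01 = $9.06
Employee stock purchase plan: $76.92
Parking fee: $33.49
Total deductions = $32.35 + $74.24 + $148.48 + $9.06 + $76.92 + $33.49 = $374.54
Net pay = $905.76 − $374.54 = $531.22

$531.22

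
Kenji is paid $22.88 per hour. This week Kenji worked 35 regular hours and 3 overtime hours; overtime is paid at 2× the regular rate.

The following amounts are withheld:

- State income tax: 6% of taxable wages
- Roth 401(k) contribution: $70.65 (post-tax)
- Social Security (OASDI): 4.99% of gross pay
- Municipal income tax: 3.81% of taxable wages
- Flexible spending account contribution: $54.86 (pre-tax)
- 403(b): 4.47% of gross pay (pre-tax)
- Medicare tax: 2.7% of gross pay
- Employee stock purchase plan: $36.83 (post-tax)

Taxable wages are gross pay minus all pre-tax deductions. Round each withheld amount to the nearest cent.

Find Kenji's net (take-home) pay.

Regular pay: 35 × $22.88 = $800.80
Overtime pay: 3 × $22.88 × 2 = $137.28
Gross pay = $800.80 + $137.28 = $938.08
Flexible spending account contribution: $54.86
403(b): $938.08 × 0.0447 = $41.93
Pre-tax total = $54.86 + $41.93 = $96.79
Taxable wages = $938.08 − $96.79 = $841.29
State income tax: $841.29 × 0.06 = $50.48
Municipal income tax: $841.29 × 0.0381 = $32.05
Medicare tax: $938.08 × 0.027 = $25.33
Social Security (OASDI): $938.08 × 0.0499 = $46.81
Roth 401(k) contribution: $70.65
Employee stock purchase plan: $36.83
Total deductions = $54.86 + $41.93 + $50.48 + $32.05 + $25.33 + $46.81 + $70.65 + $36.83 = $358.94
Net pay = $938.08 − $358.94 = $579.14

$579.14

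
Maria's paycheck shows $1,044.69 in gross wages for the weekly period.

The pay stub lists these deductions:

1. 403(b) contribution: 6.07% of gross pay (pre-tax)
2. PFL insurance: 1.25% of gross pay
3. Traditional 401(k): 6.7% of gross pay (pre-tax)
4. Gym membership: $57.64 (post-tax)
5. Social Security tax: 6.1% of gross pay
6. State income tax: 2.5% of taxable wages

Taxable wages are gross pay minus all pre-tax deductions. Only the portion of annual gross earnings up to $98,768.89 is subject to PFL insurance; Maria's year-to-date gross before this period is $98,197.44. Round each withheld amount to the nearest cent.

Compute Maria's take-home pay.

Traditional 401(k): $1,044.69 × 0.067 = $69.99
403(b) contribution: $1,044.69 × 0.0607 = $63.41
Pre-tax total = $69.99 + $63.41 = $133.40
Taxable wages = $1,044.69 − $133.40 = $911.29
State income tax: $911.29 × 0.025 = $22.78
Social Security tax: $1,044.69 × 0.061 = $63.73
PFL insurance: only $98,768.89 − $98,197.44 = $571.45 of this check is subject → $571.45 × 0.0125 = $7.14
Gym membership: $57.64
Total deductions = $69.99 + $63.41 + $22.78 + $63.73 + $7.14 + $57.64 = $284.69
Net pay = $1,044.69 − $284.69 = $760.00

$760.00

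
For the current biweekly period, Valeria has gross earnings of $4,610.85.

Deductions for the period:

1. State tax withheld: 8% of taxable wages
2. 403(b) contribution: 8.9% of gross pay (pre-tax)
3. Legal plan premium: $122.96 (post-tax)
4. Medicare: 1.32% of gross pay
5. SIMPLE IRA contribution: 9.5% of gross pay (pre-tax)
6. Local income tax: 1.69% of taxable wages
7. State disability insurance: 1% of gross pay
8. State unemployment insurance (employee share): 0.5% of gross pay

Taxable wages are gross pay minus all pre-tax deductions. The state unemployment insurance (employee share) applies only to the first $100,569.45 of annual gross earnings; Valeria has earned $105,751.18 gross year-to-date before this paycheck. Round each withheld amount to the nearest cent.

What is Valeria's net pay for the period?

403(b) contribution: $4,610.85 × 0.089 = $410.37
SIMPLE IRA contribution: $4,610.85 × 0.095 = $438.03
Pre-tax total = $410.37 + $438.03 = $848.40
Taxable wages = $4,610.85 − $848.40 = $3,762.45
State tax withheld: $3,762.45 × 0.08 = $301.00
Local income tax: $3,762.45 × 0.0169 = $63.59
State unemployment insurance (employee share): annual cap $100,569.45 already reached (YTD $105,751.18), so $0.00
Medicare: $4,610.85 × 0.0132 = $60.86
State disability insurance: $4,610.85 × 0.01 = $46.11
Legal plan premium: $122.96
Total deductions = $410.37 + $438.03 + $301.00 + $63.59 + $0.00 + $60.86 + $46.11 + $122.96 = $1,442.92
Net pay = $4,610.85 − $1,442.92 = $3,167.93

$3,167.93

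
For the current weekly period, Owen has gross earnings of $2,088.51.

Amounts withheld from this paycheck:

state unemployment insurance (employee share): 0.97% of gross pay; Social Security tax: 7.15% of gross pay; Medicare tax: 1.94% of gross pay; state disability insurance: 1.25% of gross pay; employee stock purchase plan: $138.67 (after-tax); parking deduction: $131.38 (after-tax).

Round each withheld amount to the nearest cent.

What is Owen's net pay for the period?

State unemployment insurance (employee share): $2,088.51 × 0.0097 = $20.26
Social Security tax: $2,088.51 × 0.0715 = $149.33
Medicare tax: $2,088.51 × 0.0194 = $40.52
State disability insurance: $2,088.51 × 0.0125 = $26.11
Parking deduction: $131.38
Employee stock purchase plan: $138.67
Total deductions = $20.26 + $149.33 + $40.52 + $26.11 + $131.38 + $138.67 = $506.27
Net pay = $2,088.51 − $506.27 = $1,582.24

$1,582.24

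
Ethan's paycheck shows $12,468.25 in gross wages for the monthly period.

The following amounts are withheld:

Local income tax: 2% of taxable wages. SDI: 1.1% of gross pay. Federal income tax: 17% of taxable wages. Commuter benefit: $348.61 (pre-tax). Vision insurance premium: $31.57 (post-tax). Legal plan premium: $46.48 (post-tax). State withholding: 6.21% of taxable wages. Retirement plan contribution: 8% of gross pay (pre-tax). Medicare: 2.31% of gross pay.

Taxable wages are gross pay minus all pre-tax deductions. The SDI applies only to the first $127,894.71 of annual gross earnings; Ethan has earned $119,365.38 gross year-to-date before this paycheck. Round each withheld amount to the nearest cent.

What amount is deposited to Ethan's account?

$7,858.39

Retirement plan contribution: $12,468.25 × 0.08 = $997.46
Commuter benefit: $348.61
Pre-tax total = $997.46 + $348.61 = $1,346.07
Taxable wages = $12,468.25 − $1,346.07 = $11,122.18
Local income tax: $11,122.18 × 0.02 = $222.44
Federal income tax: $11,122.18 × 0.17 = $1,890.77
State withholding: $11,122.18 × 0.0621 = $690.69
SDI: only $127,894.71 − $119,365.38 = $8,529.33 of this check is subject → $8,529.33 × 0.011 = $93.82
Medicare: $12,468.25 × 0.0231 = $288.02
Legal plan premium: $46.48
Vision insurance premium: $31.57
Total deductions = $997.46 + $348.61 + $222.44 + $1,890.77 + $690.69 + $93.82 + $288.02 + $46.48 + $31.57 = $4,609.86
Net pay = $12,468.25 − $4,609.86 = $7,858.39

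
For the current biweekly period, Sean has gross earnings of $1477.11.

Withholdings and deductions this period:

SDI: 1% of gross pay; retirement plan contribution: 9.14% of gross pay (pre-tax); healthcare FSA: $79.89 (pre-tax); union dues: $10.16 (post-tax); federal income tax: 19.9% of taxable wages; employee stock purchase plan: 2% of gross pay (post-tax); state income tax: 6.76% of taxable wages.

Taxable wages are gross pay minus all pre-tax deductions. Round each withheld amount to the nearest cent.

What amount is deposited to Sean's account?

$871.23

Retirement plan contribution: $1477.11 × 0.0914 = $135.01
Healthcare FSA: $79.89
Pre-tax total = $135.01 + $79.89 = $214.90
Taxable wages = $1477.11 − $214.90 = $1262.21
Federal income tax: $1262.21 × 0.199 = $251.18
State income tax: $1262.21 × 0.0676 = $85.33
SDI: $1477.11 × 0.01 = $14.77
Union dues: $10.16
Employee stock purchase plan: $1477.11 × 0.02 = $29.54
Total deductions = $135.01 + $79.89 + $251.18 + $85.33 + $14.77 + $10.16 + $29.54 = $605.88
Net pay = $1477.11 − $605.88 = $871.23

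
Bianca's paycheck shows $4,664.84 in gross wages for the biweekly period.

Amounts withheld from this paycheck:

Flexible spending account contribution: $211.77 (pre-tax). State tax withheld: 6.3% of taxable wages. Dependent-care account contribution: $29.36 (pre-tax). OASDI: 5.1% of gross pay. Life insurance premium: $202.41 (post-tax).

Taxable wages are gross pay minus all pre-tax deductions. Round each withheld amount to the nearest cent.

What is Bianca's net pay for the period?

$3,704.70

Dependent-care account contribution: $29.36
Flexible spending account contribution: $211.77
Pre-tax total = $29.36 + $211.77 = $241.13
Taxable wages = $4,664.84 − $241.13 = $4,423.71
State tax withheld: $4,423.71 × 0.063 = $278.69
OASDI: $4,664.84 × 0.051 = $237.91
Life insurance premium: $202.41
Total deductions = $29.36 + $211.77 + $278.69 + $237.91 + $202.41 = $960.14
Net pay = $4,664.84 − $960.14 = $3,704.70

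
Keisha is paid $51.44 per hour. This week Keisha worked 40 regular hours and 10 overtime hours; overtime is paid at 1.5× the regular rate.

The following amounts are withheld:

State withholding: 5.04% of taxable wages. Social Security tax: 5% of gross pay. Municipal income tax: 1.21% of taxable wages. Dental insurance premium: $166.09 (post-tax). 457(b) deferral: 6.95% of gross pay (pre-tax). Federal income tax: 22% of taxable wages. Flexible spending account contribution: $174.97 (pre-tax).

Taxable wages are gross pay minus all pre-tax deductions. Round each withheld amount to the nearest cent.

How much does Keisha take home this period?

$1,455.78

Regular pay: 40 × $51.44 = $2,057.60
Overtime pay: 10 × $51.44 × 1.5 = $771.60
Gross pay = $2,057.60 + $771.60 = $2,829.20
457(b) deferral: $2,829.20 × 0.0695 = $196.63
Flexible spending account contribution: $174.97
Pre-tax total = $196.63 + $174.97 = $371.60
Taxable wages = $2,829.20 − $371.60 = $2,457.60
Federal income tax: $2,457.60 × 0.22 = $540.67
Municipal income tax: $2,457.60 × 0.0121 = $29.74
State withholding: $2,457.60 × 0.0504 = $123.86
Social Security tax: $2,829.20 × 0.05 = $141.46
Dental insurance premium: $166.09
Total deductions = $196.63 + $174.97 + $540.67 + $29.74 + $123.86 + $141.46 + $166.09 = $1,373.42
Net pay = $2,829.20 − $1,373.42 = $1,455.78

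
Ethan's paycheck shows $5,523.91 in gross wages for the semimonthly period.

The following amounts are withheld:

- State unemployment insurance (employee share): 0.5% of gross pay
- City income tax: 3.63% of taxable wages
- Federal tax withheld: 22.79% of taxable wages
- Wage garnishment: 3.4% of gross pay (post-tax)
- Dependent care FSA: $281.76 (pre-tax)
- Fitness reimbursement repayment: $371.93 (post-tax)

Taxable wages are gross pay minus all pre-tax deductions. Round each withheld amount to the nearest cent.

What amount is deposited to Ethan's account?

Dependent care FSA: $281.76
Taxable wages = $5,523.91 − $281.76 = $5,242.15
City income tax: $5,242.15 × 0.0363 = $190.29
Federal tax withheld: $5,242.15 × 0.2279 = $1,194.69
State unemployment insurance (employee share): $5,523.91 × 0.005 = $27.62
Fitness reimbursement repayment: $371.93
Wage garnishment: $5,523.91 × 0.034 = $187.81
Total deductions = $281.76 + $190.29 + $1,194.69 + $27.62 + $371.93 + $187.81 = $2,254.10
Net pay = $5,523.91 − $2,254.10 = $3,269.81

$3,269.81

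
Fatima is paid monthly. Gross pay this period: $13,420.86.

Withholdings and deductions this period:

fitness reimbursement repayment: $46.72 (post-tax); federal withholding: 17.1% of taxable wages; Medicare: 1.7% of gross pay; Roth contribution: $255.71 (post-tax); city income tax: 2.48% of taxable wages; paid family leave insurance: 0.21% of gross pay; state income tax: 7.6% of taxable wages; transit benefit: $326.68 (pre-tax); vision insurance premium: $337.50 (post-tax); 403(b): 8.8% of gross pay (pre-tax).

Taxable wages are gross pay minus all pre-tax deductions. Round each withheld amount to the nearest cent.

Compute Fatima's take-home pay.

$7,778.88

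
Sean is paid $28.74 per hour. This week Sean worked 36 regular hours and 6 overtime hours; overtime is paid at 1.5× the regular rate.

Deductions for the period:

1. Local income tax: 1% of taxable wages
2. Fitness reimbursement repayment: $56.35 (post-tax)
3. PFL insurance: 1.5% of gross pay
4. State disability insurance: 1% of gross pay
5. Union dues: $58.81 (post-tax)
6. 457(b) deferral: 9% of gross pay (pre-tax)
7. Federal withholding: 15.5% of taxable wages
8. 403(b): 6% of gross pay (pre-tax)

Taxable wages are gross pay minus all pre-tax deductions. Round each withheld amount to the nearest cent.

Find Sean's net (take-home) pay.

$770.43

Regular pay: 36 × $28.74 = $1034.64
Overtime pay: 6 × $28.74 × 1.5 = $258.66
Gross pay = $1034.64 + $258.66 = $1293.30
403(b): $1293.30 × 0.06 = $77.60
457(b) deferral: $1293.30 × 0.09 = $116.40
Pre-tax total = $77.60 + $116.40 = $194.00
Taxable wages = $1293.30 − $194.00 = $1099.30
Federal withholding: $1099.30 × 0.155 = $170.39
Local income tax: $1099.30 × 0.01 = $10.99
PFL insurance: $1293.30 × 0.015 = $19.40
State disability insurance: $1293.30 × 0.01 = $12.93
Fitness reimbursement repayment: $56.35
Union dues: $58.81
Total deductions = $77.60 + $116.40 + $170.39 + $10.99 + $19.40 + $12.93 + $56.35 + $58.81 = $522.87
Net pay = $1293.30 − $522.87 = $770.43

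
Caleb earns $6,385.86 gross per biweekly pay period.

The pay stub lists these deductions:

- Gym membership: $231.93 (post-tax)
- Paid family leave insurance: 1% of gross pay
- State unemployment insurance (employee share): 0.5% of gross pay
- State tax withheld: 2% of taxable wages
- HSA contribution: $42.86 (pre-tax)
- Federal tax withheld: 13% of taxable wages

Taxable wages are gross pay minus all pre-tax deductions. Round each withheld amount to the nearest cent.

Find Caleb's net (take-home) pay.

HSA contribution: $42.86
Taxable wages = $6,385.86 − $42.86 = $6,343.00
Federal tax withheld: $6,343.00 × 0.13 = $824.59
State tax withheld: $6,343.00 × 0.02 = $126.86
Paid family leave insurance: $6,385.86 × 0.01 = $63.86
State unemployment insurance (employee share): $6,385.86 × 0.005 = $31.93
Gym membership: $231.93
Total deductions = $42.86 + $824.59 + $126.86 + $63.86 + $31.93 + $231.93 = $1,322.03
Net pay = $6,385.86 − $1,322.03 = $5,063.83

$5,063.83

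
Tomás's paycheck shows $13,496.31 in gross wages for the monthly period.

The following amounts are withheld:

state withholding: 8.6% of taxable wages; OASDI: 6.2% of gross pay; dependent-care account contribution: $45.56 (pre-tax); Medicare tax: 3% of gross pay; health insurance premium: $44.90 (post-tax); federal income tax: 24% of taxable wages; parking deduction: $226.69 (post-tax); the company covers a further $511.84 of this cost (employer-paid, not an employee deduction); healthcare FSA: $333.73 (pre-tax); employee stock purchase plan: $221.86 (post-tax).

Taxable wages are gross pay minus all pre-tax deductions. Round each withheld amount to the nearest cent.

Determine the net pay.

$7,105.77

Dependent-care account contribution: $45.56
Healthcare FSA: $333.73
Pre-tax total = $45.56 + $333.73 = $379.29
Taxable wages = $13,496.31 − $379.29 = $13,117.02
Federal income tax: $13,117.02 × 0.24 = $3,148.08
State withholding: $13,117.02 × 0.086 = $1,128.06
Medicare tax: $13,496.31 × 0.03 = $404.89
OASDI: $13,496.31 × 0.062 = $836.77
Employee stock purchase plan: $221.86
Health insurance premium: $44.90
Parking deduction: $226.69
(Employer's $511.84 toward parking deduction is not withheld from the employee.)
Total deductions = $45.56 + $333.73 + $3,148.08 + $1,128.06 + $404.89 + $836.77 + $221.86 + $44.90 + $226.69 = $6,390.54
Net pay = $13,496.31 − $6,390.54 = $7,105.77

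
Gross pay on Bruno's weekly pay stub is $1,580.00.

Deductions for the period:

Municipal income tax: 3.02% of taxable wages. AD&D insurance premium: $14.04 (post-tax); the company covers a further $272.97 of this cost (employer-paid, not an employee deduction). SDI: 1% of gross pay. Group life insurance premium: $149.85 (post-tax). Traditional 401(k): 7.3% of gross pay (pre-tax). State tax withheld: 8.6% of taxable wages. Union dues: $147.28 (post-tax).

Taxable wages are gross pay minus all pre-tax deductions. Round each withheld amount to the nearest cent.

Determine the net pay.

$967.50

Traditional 401(k): $1,580.00 × 0.073 = $115.34
Taxable wages = $1,580.00 − $115.34 = $1,464.66
State tax withheld: $1,464.66 × 0.086 = $125.96
Municipal income tax: $1,464.66 × 0.0302 = $44.23
SDI: $1,580.00 × 0.01 = $15.80
Group life insurance premium: $149.85
AD&D insurance premium: $14.04
Union dues: $147.28
(Employer's $272.97 toward AD&D insurance premium is not withheld from the employee.)
Total deductions = $115.34 + $125.96 + $44.23 + $15.80 + $149.85 + $14.04 + $147.28 = $612.50
Net pay = $1,580.00 − $612.50 = $967.50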